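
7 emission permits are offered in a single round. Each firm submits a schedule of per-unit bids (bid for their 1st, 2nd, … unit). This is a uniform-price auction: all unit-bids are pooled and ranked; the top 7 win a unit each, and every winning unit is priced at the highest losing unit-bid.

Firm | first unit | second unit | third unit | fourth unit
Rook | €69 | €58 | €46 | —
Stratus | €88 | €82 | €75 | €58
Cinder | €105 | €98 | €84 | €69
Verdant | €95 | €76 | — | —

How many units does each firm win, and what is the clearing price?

Cinder 3, Stratus 2, Verdant 2; clearing price €75

All unit-bids, highest first — top 7: 105 (Cinder-1), 98 (Cinder-2), 95 (Verdant-1), 88 (Stratus-1), 84 (Cinder-3), 82 (Stratus-2), 76 (Verdant-2)
First bid not allocated: €75.
Allocation: Cinder 3, Stratus 2, Verdant 2.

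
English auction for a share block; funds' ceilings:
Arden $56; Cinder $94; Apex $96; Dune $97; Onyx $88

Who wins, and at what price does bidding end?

Limits in order: 97 (Dune) > 96 (Apex) > 94 (Cinder) > 88 (Onyx) > 56 (Arden)
Bidding ends when Apex exits at $96; Dune takes it.

Dune wins at $96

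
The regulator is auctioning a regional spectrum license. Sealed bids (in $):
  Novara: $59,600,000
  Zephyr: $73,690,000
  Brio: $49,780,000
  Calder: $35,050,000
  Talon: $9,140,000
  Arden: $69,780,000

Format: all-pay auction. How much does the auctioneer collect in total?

Bids ranked: 73,690,000 (Zephyr) > 69,780,000 (Arden) > 59,600,000 (Novara) > 49,780,000 (Brio) > 35,050,000 (Calder) > 9,140,000 (Talon)
Zephyr wins with the top bid; all bids are sunk regardless.
Every bidder forfeits their bid regardless of winning.
Revenue = 59,600,000 + 73,690,000 + 49,780,000 + 35,050,000 + 9,140,000 + 69,780,000 = $297,040,000.

Total revenue: $297,040,000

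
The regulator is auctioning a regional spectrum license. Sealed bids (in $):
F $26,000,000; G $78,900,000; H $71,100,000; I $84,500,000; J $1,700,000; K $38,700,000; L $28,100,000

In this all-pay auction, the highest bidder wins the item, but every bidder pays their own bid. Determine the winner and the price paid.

I pays $84,500,000

All-pay auction: the highest bidder wins the item, but every bidder pays their own bid.
Bids in order: 84,500,000 (I) > 78,900,000 (G) > 71,100,000 (H) > 38,700,000 (K) > 28,100,000 (L) > 26,000,000 (F) > …
I is highest and takes the item; every bidder forfeits their bid.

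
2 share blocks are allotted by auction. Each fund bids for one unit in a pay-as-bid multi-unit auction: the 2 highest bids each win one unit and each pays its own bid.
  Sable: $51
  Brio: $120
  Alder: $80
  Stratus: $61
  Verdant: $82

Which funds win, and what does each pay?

Sorting: 120 (Brio), 82 (Verdant), 80 (Alder), 61 (Stratus), …
Top 2: Brio, Verdant.
Each winner pays its own bid: Brio $120, Verdant $82.

Brio $120, Verdant $82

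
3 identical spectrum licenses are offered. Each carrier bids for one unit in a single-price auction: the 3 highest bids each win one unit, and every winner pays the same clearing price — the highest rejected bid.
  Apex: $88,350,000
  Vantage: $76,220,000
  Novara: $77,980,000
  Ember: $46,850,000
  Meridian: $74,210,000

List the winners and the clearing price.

Apex, Novara, Vantage; each pays $74,210,000

Sorting: 88,350,000 (Apex), 77,980,000 (Novara), 76,220,000 (Vantage), 74,210,000 (Meridian), 46,850,000 (Ember)
The 3 highest are Apex, Novara, Vantage.
Clearing price = highest rejected bid = $74,210,000.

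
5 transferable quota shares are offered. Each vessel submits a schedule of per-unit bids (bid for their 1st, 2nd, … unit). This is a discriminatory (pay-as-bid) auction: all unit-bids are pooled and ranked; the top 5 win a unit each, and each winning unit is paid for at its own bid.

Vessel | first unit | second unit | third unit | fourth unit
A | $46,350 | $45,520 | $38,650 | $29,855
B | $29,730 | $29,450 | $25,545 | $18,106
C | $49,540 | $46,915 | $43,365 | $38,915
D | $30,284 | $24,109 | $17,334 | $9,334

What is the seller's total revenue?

All unit-bids, highest first — top 5: 49,540 (C-1), 46,915 (C-2), 46,350 (A-1), 45,520 (A-2), 43,365 (C-3)
Next rejected bid: $38,915 (not a price — pay-as-bid).
Each winning unit pays its own bid.
Revenue = 49,540 + 46,915 + 46,350 + 45,520 + 43,365 = $231,690.

Total revenue: $231,690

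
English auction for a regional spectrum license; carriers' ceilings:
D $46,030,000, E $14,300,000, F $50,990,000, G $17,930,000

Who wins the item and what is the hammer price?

Limits in order: 50,990,000 (F) > 46,030,000 (D) > 17,930,000 (G) > 14,300,000 (E)
Once the price passes $46,030,000, only F is left; the hammer falls at D's limit of $46,030,000.

F wins at $46,030,000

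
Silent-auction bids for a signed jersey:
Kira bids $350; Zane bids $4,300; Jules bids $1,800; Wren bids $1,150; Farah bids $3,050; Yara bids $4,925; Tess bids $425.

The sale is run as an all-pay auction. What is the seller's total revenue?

All-pay auction: the highest bidder wins the item, but every bidder pays their own bid.
Sorting bids: 4,925 (Yara) > 4,300 (Zane) > 3,050 (Farah) > 1,800 (Jules) > 1,150 (Wren) > 425 (Tess) > …
Yara wins with the top bid; all bids are sunk regardless.
Every bidder forfeits their bid regardless of winning.
Revenue = 350 + 4,300 + 1,800 + 1,150 + 3,050 + 4,925 + 425 = $16,000.

Total revenue: $16,000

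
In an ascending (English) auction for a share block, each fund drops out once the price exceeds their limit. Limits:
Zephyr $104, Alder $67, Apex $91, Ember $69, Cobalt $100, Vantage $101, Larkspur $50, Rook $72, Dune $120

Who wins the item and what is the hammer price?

Open ascending-bid auction: the price rises until one bidder remains; the winner pays the price at which the last rival dropped out.
Limits in order: 120 (Dune) > 104 (Zephyr) > 101 (Vantage) > 100 (Cobalt) > 91 (Apex) > 72 (Rook) > …
Zephyr is the last rival to drop out, at $104; Dune remains and wins at that price.

Dune wins at $104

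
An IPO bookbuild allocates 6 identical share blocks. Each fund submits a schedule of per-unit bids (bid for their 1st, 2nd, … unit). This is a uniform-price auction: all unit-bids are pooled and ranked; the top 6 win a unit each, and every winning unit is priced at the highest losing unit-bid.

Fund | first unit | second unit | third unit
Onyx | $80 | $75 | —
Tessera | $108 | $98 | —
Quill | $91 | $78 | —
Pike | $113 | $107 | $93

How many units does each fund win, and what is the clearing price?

Pike 3, Quill 1, Tessera 2; clearing price $80

Pooled unit-bids ranked (top 6): 113 (Pike-1), 108 (Tessera-1), 107 (Pike-2), 98 (Tessera-2), 93 (Pike-3), 91 (Quill-1)
First bid not allocated: $80.
Allocation: Pike 3, Quill 1, Tessera 2.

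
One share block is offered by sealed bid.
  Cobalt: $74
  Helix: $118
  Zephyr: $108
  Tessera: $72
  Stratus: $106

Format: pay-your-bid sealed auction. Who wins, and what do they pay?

Sorting bids: 118 (Helix) > 108 (Zephyr) > 106 (Stratus) > 74 (Cobalt) > 72 (Tessera)
First-price: Helix pays what they bid, $118.

Helix pays $118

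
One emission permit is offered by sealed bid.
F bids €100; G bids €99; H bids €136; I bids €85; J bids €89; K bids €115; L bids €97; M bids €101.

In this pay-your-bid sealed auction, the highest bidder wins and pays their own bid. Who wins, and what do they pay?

Rule: the highest bidder wins and pays their own bid.
Bids ranked: 136 (H) > 115 (K) > 101 (M) > 100 (F) > 99 (G) > 97 (L) > …
First-price: H pays what they bid, €136.

H pays €136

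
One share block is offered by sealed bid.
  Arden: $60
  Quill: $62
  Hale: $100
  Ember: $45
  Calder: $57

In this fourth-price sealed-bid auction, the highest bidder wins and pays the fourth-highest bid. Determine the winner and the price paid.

Hale pays $57

Sorting bids: 100 (Hale) > 62 (Quill) > 60 (Arden) > 57 (Calder) > 45 (Ember)
Hale is highest; pays the fourth-highest bid, $57.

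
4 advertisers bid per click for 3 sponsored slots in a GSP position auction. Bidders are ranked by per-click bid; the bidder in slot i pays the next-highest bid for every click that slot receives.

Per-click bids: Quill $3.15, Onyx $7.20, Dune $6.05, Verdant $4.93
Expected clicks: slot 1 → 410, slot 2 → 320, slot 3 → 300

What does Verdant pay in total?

Verdant pays $945.00

Sorting advertisers: $7.20 (Onyx) > $6.05 (Dune) > $4.93 (Verdant) > $3.15 (Quill)
Verdant holds slot 3 → pays next bid $3.15 × 300 clicks = $945.00.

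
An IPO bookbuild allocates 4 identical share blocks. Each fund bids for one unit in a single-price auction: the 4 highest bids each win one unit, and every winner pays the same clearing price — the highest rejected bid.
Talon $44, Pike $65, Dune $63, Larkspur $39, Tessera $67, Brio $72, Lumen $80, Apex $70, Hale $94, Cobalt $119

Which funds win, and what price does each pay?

Cobalt, Hale, Lumen, Brio; each pays $70

Sorting: 119 (Cobalt), 94 (Hale), 80 (Lumen), 72 (Brio), 70 (Apex), 67 (Tessera), …
Top 4: Cobalt, Hale, Lumen, Brio.
First losing bid is Apex's $70, which sets the uniform price.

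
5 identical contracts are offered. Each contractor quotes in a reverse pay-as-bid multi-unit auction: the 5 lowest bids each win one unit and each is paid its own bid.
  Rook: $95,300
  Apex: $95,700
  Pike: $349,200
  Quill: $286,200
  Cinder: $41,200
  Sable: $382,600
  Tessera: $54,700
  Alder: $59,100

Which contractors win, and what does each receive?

Cinder $41,200, Tessera $54,700, Alder $59,100, Rook $95,300, Apex $95,700

Bids ranked low→high: 41,200 (Cinder), 54,700 (Tessera), 59,100 (Alder), 95,300 (Rook), 95,700 (Apex), 286,200 (Quill), 349,200 (Pike), …
Winners (5 units): Cinder, Tessera, Alder, Rook, Apex.
Each winner is paid its own bid: Cinder $41,200, Tessera $54,700, Alder $59,100, Rook $95,300, Apex $95,700.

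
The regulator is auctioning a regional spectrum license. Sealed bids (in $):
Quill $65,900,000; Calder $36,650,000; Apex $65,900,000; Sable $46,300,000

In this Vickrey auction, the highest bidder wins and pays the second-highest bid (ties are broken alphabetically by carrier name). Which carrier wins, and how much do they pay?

Vickrey auction: the highest bidder wins and pays the second-highest bid.
Bids ranked: 65,900,000 (Apex) > 65,900,000 (Quill) > 46,300,000 (Sable) > 36,650,000 (Calder)
Tie at $65,900,000 → Apex wins by tie-break.
Apex is highest; pays the second-highest bid, $65,900,000.

Apex pays $65,900,000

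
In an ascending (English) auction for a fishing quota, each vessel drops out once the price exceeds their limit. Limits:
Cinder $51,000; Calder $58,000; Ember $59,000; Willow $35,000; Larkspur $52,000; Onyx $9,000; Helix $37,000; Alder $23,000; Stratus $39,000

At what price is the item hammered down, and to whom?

Ember wins at $58,000

Limits ranked: 59,000 (Ember) > 58,000 (Calder) > 52,000 (Larkspur) > 51,000 (Cinder) > 39,000 (Stratus) > 37,000 (Helix) > …
Calder is the last rival to drop out, at $58,000; Ember remains and wins at that price.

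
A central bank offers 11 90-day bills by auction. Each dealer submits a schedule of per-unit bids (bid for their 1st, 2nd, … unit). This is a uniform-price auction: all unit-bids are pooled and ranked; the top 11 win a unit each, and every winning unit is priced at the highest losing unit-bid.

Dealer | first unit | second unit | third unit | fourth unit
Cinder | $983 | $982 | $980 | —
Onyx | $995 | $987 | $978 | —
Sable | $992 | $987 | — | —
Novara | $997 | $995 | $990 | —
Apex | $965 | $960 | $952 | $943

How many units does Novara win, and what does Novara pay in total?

Novara: 3 units, pays $2,895

Merging the schedules and taking the best 11: 997 (Novara-1), 995 (Onyx-1), 995 (Novara-2), 992 (Sable-1), 990 (Novara-3), 987 (Onyx-2), 987 (Sable-2), 983 (Cinder-1), 982 (Cinder-2), 980 (Cinder-3), 978 (Onyx-3)
The (k+1)-th unit-bid is $965.
Novara wins 3 unit(s) at $965 each.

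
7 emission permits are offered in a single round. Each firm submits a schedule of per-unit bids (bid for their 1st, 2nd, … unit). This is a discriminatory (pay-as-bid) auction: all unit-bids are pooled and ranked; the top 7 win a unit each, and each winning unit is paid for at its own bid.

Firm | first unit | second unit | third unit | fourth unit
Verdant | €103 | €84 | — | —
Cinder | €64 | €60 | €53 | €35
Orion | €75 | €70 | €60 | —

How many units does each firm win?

Cinder 2, Orion 3, Verdant 2

Merging the schedules and taking the best 7: 103 (Verdant-1), 84 (Verdant-2), 75 (Orion-1), 70 (Orion-2), 64 (Cinder-1), 60 (Cinder-2), 60 (Orion-3)
Next rejected bid: €53 (not a price — pay-as-bid).
Allocation: Cinder 2, Orion 3, Verdant 2.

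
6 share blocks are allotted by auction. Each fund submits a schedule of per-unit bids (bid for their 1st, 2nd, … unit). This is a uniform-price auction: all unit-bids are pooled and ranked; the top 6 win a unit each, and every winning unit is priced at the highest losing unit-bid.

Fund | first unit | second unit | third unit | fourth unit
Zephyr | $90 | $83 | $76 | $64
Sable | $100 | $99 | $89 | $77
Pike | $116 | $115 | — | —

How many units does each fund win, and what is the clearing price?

Pike 2, Sable 3, Zephyr 1; clearing price $83

Pooled unit-bids ranked (top 6): 116 (Pike-1), 115 (Pike-2), 100 (Sable-1), 99 (Sable-2), 90 (Zephyr-1), 89 (Sable-3)
First bid not allocated: $83.
Allocation: Pike 2, Sable 3, Zephyr 1.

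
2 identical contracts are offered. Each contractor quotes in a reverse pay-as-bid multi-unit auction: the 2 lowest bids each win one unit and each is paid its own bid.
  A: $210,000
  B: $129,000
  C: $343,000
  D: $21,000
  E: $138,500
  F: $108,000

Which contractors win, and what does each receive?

D $21,000, F $108,000

Bids ranked low→high: 21,000 (D), 108,000 (F), 129,000 (B), 138,500 (E), …
The 2 lowest are D, F.
Each winner is paid its own bid: D $21,000, F $108,000.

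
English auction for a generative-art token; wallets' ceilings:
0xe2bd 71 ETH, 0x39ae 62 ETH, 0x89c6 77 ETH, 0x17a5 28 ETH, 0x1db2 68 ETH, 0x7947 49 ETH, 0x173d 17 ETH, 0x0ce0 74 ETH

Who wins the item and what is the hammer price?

0x89c6 wins at 74 ETH

Limits ranked: 77 (0x89c6) > 74 (0x0ce0) > 71 (0xe2bd) > 68 (0x1db2) > 62 (0x39ae) > 49 (0x7947) > …
Once the price passes 74 ETH, only 0x89c6 is left; the hammer falls at 0x0ce0's limit of 74 ETH.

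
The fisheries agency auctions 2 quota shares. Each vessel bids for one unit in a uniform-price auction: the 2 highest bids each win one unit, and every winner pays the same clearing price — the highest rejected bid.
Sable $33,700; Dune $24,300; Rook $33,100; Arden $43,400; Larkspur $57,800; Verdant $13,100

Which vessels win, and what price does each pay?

Bids ranked high→low: 57,800 (Larkspur), 43,400 (Arden), 33,700 (Sable), 33,100 (Rook), …
The 2 highest are Larkspur, Arden.
Highest unsuccessful bid: $33,700 → clearing price.

Larkspur, Arden; each pays $33,700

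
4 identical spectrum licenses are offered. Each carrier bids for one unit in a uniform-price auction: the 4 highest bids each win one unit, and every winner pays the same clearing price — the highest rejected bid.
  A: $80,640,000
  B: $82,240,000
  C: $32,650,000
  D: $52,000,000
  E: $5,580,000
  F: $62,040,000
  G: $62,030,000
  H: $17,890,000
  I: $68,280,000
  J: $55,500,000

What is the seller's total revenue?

Ordering the bids: 82,240,000 (B), 80,640,000 (A), 68,280,000 (I), 62,040,000 (F), 62,030,000 (G), 55,500,000 (J), …
Winners (4 units): B, A, I, F.
Clearing price = highest rejected bid = $62,030,000.
Total revenue = 4 × $62,030,000 = $248,120,000.

Total revenue: $248,120,000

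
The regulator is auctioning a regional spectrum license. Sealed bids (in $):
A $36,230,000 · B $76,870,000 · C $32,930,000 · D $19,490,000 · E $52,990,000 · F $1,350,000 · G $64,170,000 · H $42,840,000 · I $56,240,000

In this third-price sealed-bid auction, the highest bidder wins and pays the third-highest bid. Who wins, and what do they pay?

B pays $56,240,000

Sorting bids: 76,870,000 (B) > 64,170,000 (G) > 56,240,000 (I) > 52,990,000 (E) > 42,840,000 (H) > 36,230,000 (A) > …
B wins; payment is bid #3 in the ranking = $56,240,000.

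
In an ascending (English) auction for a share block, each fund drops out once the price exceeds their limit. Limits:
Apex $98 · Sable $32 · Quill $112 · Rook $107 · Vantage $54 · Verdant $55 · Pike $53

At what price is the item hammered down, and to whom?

Limits in order: 112 (Quill) > 107 (Rook) > 98 (Apex) > 55 (Verdant) > 54 (Vantage) > 53 (Pike) > …
Bidding ends when Rook exits at $107; Quill takes it.

Quill wins at $107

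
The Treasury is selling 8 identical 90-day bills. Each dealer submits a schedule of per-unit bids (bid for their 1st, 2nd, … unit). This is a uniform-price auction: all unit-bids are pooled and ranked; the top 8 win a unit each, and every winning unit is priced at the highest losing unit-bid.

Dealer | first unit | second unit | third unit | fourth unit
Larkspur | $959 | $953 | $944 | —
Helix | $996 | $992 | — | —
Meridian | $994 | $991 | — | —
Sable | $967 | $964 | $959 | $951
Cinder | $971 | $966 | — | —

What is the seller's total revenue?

Total revenue: $7,672

Merging the schedules and taking the best 8: 996 (Helix-1), 994 (Meridian-1), 992 (Helix-2), 991 (Meridian-2), 971 (Cinder-1), 967 (Sable-1), 966 (Cinder-2), 964 (Sable-2)
The (k+1)-th unit-bid is $959.
Allocation: Cinder 2, Helix 2, Meridian 2, Sable 2. Every unit priced at $959.
Revenue = 8 × 959 = $7,672.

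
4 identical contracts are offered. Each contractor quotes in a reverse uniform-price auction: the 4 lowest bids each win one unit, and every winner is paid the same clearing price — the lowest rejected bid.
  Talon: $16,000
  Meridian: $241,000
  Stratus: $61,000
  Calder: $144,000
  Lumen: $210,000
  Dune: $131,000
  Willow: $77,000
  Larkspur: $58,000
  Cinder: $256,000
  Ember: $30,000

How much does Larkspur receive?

Larkspur is paid $77,000

Bids ranked low→high: 16,000 (Talon), 30,000 (Ember), 58,000 (Larkspur), 61,000 (Stratus), 77,000 (Willow), 131,000 (Dune), …
Lowest 4: Talon, Ember, Larkspur, Stratus.
Lowest unsuccessful bid: $77,000 → clearing price.
Larkspur wins → is paid $77,000.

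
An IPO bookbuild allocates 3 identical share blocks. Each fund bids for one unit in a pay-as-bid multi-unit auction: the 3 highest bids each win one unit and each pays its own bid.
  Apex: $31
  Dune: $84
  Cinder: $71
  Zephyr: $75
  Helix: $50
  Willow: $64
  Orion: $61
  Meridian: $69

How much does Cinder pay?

Bids ranked high→low: 84 (Dune), 75 (Zephyr), 71 (Cinder), 69 (Meridian), 64 (Willow), …
Winners (3 units): Dune, Zephyr, Cinder.
Cinder wins → own bid $71.

Cinder pays $71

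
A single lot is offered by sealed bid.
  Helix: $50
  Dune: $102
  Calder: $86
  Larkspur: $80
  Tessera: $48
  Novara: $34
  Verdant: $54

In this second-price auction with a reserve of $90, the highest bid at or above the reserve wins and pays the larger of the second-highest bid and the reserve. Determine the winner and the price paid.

Bids ranked: 102 (Dune) > 86 (Calder) > 80 (Larkspur) > 54 (Verdant) > 50 (Helix) > 48 (Tessera) > …
Highest eligible bid: Dune at $102.
Second-highest bid $86 is below the reserve $90, so the reserve binds → payment $90.

Dune pays $90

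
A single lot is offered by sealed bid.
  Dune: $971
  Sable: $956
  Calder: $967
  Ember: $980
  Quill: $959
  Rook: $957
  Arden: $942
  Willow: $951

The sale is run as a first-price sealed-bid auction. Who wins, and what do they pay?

Ember pays $980

Sorting bids: 980 (Ember) > 971 (Dune) > 967 (Calder) > 959 (Quill) > 957 (Rook) > 956 (Sable) > …
Ember has the highest bid and pays exactly that: $980.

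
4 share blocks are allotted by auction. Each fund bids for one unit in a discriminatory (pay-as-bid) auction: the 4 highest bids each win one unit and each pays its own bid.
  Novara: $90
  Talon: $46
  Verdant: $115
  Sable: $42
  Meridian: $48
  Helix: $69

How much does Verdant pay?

Ordering the bids: 115 (Verdant), 90 (Novara), 69 (Helix), 48 (Meridian), 46 (Talon), 42 (Sable)
Winners (4 units): Verdant, Novara, Helix, Meridian.
Verdant wins → own bid $115.

Verdant pays $115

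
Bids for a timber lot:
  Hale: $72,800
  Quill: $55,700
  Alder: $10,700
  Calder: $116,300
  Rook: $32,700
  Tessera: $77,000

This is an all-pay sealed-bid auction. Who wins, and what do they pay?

Calder pays $116,300

Bids in order: 116,300 (Calder) > 77,000 (Tessera) > 72,800 (Hale) > 55,700 (Quill) > 32,700 (Rook) > 10,700 (Alder)
Calder wins with the top bid; all bids are sunk regardless.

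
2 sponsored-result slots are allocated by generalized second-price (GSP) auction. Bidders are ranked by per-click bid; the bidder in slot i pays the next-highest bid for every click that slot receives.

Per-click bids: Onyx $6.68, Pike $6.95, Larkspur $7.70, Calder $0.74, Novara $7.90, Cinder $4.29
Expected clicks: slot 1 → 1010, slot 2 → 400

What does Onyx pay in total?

Onyx pays $0.00

Ranked by bid: $7.90 (Novara) > $7.70 (Larkspur) > $6.95 (Pike) > …
Onyx ranks below slot 2 → no slot, pays nothing.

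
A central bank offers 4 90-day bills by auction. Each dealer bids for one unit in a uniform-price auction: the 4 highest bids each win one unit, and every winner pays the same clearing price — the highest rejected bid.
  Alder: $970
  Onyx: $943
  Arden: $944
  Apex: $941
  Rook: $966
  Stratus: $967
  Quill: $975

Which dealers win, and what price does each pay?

Ordering the bids: 975 (Quill), 970 (Alder), 967 (Stratus), 966 (Rook), 944 (Arden), 943 (Onyx), …
Winners (4 units): Quill, Alder, Stratus, Rook.
Highest unsuccessful bid: $944 → clearing price.

Quill, Alder, Stratus, Rook; each pays $944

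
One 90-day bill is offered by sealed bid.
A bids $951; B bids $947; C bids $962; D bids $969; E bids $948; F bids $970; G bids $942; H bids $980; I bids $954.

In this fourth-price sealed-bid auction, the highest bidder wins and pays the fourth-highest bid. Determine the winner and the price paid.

Sorting bids: 980 (H) > 970 (F) > 969 (D) > 962 (C) > 954 (I) > 951 (A) > …
H is highest; pays the fourth-highest bid, $962.

H pays $962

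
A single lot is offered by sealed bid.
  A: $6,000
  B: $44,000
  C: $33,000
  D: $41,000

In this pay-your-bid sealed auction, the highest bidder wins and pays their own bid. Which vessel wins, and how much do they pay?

B pays $44,000

Bids in order: 44,000 (B) > 41,000 (D) > 33,000 (C) > 6,000 (A)
B is highest → pays own bid, $44,000.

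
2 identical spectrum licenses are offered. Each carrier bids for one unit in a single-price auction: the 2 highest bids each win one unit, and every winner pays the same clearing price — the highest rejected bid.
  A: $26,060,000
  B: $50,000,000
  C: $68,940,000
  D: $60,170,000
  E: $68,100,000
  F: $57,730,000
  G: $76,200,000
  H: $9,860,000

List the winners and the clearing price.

Ordering the bids: 76,200,000 (G), 68,940,000 (C), 68,100,000 (E), 60,170,000 (D), …
The 2 highest are G, C.
First losing bid is E's $68,100,000, which sets the uniform price.

G, C; each pays $68,100,000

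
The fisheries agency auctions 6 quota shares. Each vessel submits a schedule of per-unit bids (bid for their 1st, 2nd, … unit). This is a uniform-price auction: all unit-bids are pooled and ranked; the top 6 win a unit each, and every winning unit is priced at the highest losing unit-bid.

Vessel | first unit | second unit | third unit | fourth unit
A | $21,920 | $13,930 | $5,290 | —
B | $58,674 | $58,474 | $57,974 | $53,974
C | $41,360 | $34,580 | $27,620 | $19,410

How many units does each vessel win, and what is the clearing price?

Merging the schedules and taking the best 6: 58,674 (B-1), 58,474 (B-2), 57,974 (B-3), 53,974 (B-4), 41,360 (C-1), 34,580 (C-2)
Highest rejected unit-bid = $27,620.
Allocation: B 4, C 2.

B 4, C 2; clearing price $27,620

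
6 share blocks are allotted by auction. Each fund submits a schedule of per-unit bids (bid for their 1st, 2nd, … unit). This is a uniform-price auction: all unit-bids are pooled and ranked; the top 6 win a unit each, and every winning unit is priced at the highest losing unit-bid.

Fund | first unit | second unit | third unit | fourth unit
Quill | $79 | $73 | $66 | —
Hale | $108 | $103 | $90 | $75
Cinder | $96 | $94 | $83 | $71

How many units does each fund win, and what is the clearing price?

Cinder 3, Hale 3; clearing price $79

Merging the schedules and taking the best 6: 108 (Hale-1), 103 (Hale-2), 96 (Cinder-1), 94 (Cinder-2), 90 (Hale-3), 83 (Cinder-3)
First bid not allocated: $79.
Allocation: Cinder 3, Hale 3.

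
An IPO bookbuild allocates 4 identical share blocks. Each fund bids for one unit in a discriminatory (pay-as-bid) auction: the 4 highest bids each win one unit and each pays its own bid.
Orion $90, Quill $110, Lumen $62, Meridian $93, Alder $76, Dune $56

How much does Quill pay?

Quill pays $110

Sorting: 110 (Quill), 93 (Meridian), 90 (Orion), 76 (Alder), 62 (Lumen), 56 (Dune)
Winners (4 units): Quill, Meridian, Orion, Alder.
Quill wins → own bid $110.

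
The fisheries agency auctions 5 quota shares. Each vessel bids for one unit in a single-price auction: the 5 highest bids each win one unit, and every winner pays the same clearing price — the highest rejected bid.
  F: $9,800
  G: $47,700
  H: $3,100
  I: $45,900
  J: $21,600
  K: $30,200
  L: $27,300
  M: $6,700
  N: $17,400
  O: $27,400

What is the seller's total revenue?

Sorting: 47,700 (G), 45,900 (I), 30,200 (K), 27,400 (O), 27,300 (L), 21,600 (J), 17,400 (N), …
Winners (5 units): G, I, K, O, L.
Highest unsuccessful bid: $21,600 → clearing price.
Total revenue = 5 × $21,600 = $108,000.

Total revenue: $108,000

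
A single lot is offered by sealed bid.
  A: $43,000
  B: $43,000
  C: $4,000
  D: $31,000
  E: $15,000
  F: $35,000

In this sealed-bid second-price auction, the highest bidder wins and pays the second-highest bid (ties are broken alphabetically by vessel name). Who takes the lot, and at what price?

Rule: the highest bidder wins and pays the second-highest bid.
Bids in order: 43,000 (A) > 43,000 (B) > 35,000 (F) > 31,000 (D) > 15,000 (E) > 4,000 (C)
A and B tie at $43,000; tie-break gives it to A.
A wins with the highest bid; price is set by the runner-up at $43,000.

A pays $43,000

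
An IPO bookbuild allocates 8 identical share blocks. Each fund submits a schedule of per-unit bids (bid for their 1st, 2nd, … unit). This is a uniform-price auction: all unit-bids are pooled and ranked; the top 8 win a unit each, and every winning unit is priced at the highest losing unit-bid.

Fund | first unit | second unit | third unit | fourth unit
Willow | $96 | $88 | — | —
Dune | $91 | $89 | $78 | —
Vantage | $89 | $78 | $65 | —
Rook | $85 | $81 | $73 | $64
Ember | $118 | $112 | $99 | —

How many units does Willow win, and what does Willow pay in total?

Willow: 2 units, pays $170

All unit-bids, highest first — top 8: 118 (Ember-1), 112 (Ember-2), 99 (Ember-3), 96 (Willow-1), 91 (Dune-1), 89 (Dune-2), 89 (Vantage-1), 88 (Willow-2)
First bid not allocated: $85.
Willow wins 2 unit(s) at $85 each.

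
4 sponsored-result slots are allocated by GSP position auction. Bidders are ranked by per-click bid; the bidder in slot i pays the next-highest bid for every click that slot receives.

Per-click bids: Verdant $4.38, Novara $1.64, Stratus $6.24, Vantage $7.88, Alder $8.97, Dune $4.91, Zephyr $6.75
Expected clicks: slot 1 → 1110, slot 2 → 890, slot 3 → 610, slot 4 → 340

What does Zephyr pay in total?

Sorting advertisers: $8.97 (Alder) > $7.88 (Vantage) > $6.75 (Zephyr) > $6.24 (Stratus) > $4.91 (Dune) > …
Zephyr holds slot 3 → pays next bid $6.24 × 610 clicks = $3806.40.

Zephyr pays $3806.40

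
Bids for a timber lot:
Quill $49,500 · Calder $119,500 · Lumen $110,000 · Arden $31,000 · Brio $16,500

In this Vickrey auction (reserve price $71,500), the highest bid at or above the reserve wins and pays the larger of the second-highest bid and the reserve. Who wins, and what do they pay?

Bids ranked: 119,500 (Calder) > 110,000 (Lumen) > 49,500 (Quill) > 31,000 (Arden) > 16,500 (Brio)
Calder has the top bid at or above the reserve ($119,500).
Second-highest bid $110,000 exceeds the reserve $71,500 → payment $110,000.

Calder pays $110,000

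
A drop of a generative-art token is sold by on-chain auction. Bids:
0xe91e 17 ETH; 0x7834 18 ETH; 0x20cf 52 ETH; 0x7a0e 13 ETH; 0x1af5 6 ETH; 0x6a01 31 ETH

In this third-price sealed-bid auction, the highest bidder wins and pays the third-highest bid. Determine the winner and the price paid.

Bids in order: 52 (0x20cf) > 31 (0x6a01) > 18 (0x7834) > 17 (0xe91e) > 13 (0x7a0e) > 6 (0x1af5)
0x20cf wins; payment is bid #3 in the ranking = 18 ETH.

0x20cf pays 18 ETH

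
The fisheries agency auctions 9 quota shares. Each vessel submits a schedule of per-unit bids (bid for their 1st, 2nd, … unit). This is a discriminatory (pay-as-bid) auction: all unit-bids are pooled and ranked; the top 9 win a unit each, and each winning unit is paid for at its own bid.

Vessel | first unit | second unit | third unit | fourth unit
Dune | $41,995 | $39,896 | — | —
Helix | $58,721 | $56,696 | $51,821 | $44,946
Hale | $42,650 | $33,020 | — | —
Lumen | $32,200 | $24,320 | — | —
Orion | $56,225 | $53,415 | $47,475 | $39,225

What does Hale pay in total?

Pooled unit-bids ranked (top 9): 58,721 (Helix-1), 56,696 (Helix-2), 56,225 (Orion-1), 53,415 (Orion-2), 51,821 (Helix-3), 47,475 (Orion-3), 44,946 (Helix-4), 42,650 (Hale-1), 41,995 (Dune-1)
Next rejected bid: $39,896 (not a price — pay-as-bid).
Hale's winning unit-bids: 42,650 = $42,650.

Hale pays $42,650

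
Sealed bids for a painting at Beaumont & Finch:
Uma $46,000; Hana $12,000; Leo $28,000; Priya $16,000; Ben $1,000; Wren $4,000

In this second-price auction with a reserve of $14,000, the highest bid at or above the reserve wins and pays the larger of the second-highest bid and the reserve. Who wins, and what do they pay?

Sorting bids: 46,000 (Uma) > 28,000 (Leo) > 16,000 (Priya) > 12,000 (Hana) > 4,000 (Wren) > 1,000 (Ben)
Uma has the top bid at or above the reserve ($46,000).
max(second-highest $28,000, reserve $14,000) = $28,000; the reserve does not bind.

Uma pays $28,000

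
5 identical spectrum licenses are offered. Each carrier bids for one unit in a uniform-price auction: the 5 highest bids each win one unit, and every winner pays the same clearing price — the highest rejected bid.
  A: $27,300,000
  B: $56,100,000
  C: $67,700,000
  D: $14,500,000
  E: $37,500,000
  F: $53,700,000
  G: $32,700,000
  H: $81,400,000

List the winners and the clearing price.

Ordering the bids: 81,400,000 (H), 67,700,000 (C), 56,100,000 (B), 53,700,000 (F), 37,500,000 (E), 32,700,000 (G), 27,300,000 (A), …
Winners (5 units): H, C, B, F, E.
First losing bid is G's $32,700,000, which sets the uniform price.

H, C, B, F, E; each pays $32,700,000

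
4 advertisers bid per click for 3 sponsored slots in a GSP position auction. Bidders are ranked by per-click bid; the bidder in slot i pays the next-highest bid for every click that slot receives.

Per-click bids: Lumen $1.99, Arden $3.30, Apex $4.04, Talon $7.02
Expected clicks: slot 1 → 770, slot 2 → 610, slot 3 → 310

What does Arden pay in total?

Arden pays $616.90

Sorting advertisers: $7.02 (Talon) > $4.04 (Apex) > $3.30 (Arden) > $1.99 (Lumen)
Arden holds slot 3 → pays next bid $1.99 × 310 clicks = $616.90.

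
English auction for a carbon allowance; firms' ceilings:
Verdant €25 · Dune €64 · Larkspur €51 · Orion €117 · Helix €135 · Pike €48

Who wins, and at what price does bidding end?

Sorting limits: 135 (Helix) > 117 (Orion) > 64 (Dune) > 51 (Larkspur) > 48 (Pike) > 25 (Verdant)
Bidding ends when Orion exits at €117; Helix takes it.

Helix wins at €117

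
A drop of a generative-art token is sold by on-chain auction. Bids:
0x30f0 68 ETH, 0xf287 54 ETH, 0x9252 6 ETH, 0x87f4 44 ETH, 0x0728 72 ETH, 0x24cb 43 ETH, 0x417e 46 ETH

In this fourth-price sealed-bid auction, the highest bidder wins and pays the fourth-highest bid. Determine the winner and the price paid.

0x0728 pays 46 ETH

Rule: the highest bidder wins and pays the fourth-highest bid.
Bids in order: 72 (0x0728) > 68 (0x30f0) > 54 (0xf287) > 46 (0x417e) > 44 (0x87f4) > 43 (0x24cb) > …
0x0728 is highest; pays the fourth-highest bid, 46 ETH.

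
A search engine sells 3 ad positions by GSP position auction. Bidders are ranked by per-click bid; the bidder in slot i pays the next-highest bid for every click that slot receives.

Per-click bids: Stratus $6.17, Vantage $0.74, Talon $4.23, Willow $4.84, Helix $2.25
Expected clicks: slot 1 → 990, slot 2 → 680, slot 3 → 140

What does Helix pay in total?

Per-click bids in order: $6.17 (Stratus) > $4.84 (Willow) > $4.23 (Talon) > $2.25 (Helix) > …
Helix ranks below slot 3 → no slot, pays nothing.

Helix pays $0.00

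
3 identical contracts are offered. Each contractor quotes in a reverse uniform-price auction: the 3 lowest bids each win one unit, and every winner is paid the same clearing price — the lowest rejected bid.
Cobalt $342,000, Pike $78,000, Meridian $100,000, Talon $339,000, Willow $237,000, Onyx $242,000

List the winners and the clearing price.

Bids ranked low→high: 78,000 (Pike), 100,000 (Meridian), 237,000 (Willow), 242,000 (Onyx), 339,000 (Talon), …
The 3 lowest are Pike, Meridian, Willow.
Lowest unsuccessful bid: $242,000 → clearing price.

Pike, Meridian, Willow; each is paid $242,000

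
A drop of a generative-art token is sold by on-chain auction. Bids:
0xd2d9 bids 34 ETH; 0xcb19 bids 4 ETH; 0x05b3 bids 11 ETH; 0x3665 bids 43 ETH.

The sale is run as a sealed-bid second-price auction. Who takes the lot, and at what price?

0x3665 pays 34 ETH

Rule: the highest bidder wins and pays the second-highest bid.
Bids ranked: 43 (0x3665) > 34 (0xd2d9) > 11 (0x05b3) > 4 (0xcb19)
Second-price: 0x3665 pays 0xd2d9's bid of 34 ETH.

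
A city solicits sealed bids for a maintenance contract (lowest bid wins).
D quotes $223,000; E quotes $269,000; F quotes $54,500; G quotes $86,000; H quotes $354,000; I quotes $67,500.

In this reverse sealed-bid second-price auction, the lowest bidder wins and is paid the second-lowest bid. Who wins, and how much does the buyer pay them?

Bids in order: 54,500 (F) < 67,500 (I) < 86,000 (G) < 223,000 (D) < 269,000 (E) < 354,000 (H)
F wins with the lowest bid; price is set by the runner-up at $67,500.

F is paid $67,500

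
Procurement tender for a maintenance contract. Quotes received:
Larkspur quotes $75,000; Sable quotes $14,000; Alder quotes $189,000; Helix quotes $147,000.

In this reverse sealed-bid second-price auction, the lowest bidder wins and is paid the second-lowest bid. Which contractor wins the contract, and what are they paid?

Sable is paid $75,000

Sorting bids: 14,000 (Sable) < 75,000 (Larkspur) < 147,000 (Helix) < 189,000 (Alder)
Second-price: Sable is paid Larkspur's bid of $75,000.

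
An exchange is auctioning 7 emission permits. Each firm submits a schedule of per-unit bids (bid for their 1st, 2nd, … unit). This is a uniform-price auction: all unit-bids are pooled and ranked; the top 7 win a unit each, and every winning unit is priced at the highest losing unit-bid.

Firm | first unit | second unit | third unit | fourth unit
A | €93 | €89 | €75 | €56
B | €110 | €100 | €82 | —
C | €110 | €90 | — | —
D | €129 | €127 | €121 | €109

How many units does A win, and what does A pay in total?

Pooled unit-bids ranked (top 7): 129 (D-1), 127 (D-2), 121 (D-3), 110 (B-1), 110 (C-1), 109 (D-4), 100 (B-2)
First bid not allocated: €93.
A wins 0 unit(s) at €93 each.

A: 0 units, pays €0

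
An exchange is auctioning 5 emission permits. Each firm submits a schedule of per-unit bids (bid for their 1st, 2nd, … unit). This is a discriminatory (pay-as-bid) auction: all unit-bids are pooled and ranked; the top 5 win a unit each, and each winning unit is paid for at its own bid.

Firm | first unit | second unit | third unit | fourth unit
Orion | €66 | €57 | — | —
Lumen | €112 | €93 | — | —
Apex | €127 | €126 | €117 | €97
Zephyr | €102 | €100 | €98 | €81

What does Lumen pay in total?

Lumen pays €112

Pooled unit-bids ranked (top 5): 127 (Apex-1), 126 (Apex-2), 117 (Apex-3), 112 (Lumen-1), 102 (Zephyr-1)
Next rejected bid: €100 (not a price — pay-as-bid).
Lumen's winning unit-bids: 112 = €112.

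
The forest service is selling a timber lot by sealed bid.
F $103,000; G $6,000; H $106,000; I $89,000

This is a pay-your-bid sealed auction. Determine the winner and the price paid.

Bids in order: 106,000 (H) > 103,000 (F) > 89,000 (I) > 6,000 (G)
H is highest → pays own bid, $106,000.

H pays $106,000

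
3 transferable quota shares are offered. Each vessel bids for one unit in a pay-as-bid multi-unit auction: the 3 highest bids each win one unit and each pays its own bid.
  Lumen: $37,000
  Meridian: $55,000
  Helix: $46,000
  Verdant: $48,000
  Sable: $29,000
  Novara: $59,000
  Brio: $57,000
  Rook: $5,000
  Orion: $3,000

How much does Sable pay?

Bids ranked high→low: 59,000 (Novara), 57,000 (Brio), 55,000 (Meridian), 48,000 (Verdant), 46,000 (Helix), …
The 3 highest are Novara, Brio, Meridian.
Sable does not win → $0.

Sable pays $0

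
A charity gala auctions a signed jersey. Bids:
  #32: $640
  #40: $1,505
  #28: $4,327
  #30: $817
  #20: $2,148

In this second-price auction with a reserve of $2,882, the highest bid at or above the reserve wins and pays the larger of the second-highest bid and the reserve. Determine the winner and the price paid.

Bids in order: 4,327 (#28) > 2,148 (#20) > 1,505 (#40) > 817 (#30) > 640 (#32)
Highest eligible bid: #28 at $4,327.
max(second-highest $2,148, reserve $2,882) = $2,882.

#28 pays $2,882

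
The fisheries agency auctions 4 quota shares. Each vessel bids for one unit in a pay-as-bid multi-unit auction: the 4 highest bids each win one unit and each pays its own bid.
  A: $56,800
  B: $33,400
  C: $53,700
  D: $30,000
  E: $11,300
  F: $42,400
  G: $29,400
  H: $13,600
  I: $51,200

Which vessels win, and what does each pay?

Sorting: 56,800 (A), 53,700 (C), 51,200 (I), 42,400 (F), 33,400 (B), 30,000 (D), …
Top 4: A, C, I, F.
Each winner pays its own bid: A $56,800, C $53,700, I $51,200, F $42,400.

A $56,800, C $53,700, I $51,200, F $42,400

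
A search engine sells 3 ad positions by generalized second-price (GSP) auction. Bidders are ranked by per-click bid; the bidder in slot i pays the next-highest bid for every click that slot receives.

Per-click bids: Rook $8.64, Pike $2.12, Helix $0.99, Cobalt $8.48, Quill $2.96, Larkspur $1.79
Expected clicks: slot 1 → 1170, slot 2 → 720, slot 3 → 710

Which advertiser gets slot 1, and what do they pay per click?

Sorting advertisers: $8.64 (Rook) > $8.48 (Cobalt) > $2.96 (Quill) > $2.12 (Pike) > …
Slot 1 goes to the first-ranked bidder, Rook, who pays the next bid down: $8.48/click.

Rook; $8.48 per click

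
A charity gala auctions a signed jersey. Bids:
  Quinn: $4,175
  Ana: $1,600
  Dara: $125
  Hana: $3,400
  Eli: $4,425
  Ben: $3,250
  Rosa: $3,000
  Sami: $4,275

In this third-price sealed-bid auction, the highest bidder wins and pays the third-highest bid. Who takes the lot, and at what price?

Bids in order: 4,425 (Eli) > 4,275 (Sami) > 4,175 (Quinn) > 3,400 (Hana) > 3,250 (Ben) > 3,000 (Rosa) > …
Eli wins; payment is bid #3 in the ranking = $4,175.

Eli pays $4,175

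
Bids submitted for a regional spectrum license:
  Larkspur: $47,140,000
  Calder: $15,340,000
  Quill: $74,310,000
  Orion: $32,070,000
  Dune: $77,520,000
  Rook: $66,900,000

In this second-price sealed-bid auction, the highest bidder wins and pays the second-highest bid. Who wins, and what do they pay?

Sorting bids: 77,520,000 (Dune) > 74,310,000 (Quill) > 66,900,000 (Rook) > 47,140,000 (Larkspur) > 32,070,000 (Orion) > 15,340,000 (Calder)
Second-price: Dune pays Quill's bid of $74,310,000.

Dune pays $74,310,000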